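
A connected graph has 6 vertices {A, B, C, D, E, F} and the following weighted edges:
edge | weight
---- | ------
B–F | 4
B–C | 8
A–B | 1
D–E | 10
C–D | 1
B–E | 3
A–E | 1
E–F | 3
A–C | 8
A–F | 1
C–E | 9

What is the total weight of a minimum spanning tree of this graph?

12

Kruskal: consider edges lightest-first.
A–B (1): add — endpoints in different components.
A–E (1): add — endpoints in different components.
A–F (1): add — endpoints in different components.
C–D (1): add — endpoints in different components.
B–E (3): skip — B and E already connected.
E–F (3): skip — E and F already connected.
B–F (4): skip — B and F already connected.
A–C (8): add — endpoints in different components.
MST edges: A–B, A–E, A–F, C–D, A–C; total weight 1+1+1+1+8 = 12.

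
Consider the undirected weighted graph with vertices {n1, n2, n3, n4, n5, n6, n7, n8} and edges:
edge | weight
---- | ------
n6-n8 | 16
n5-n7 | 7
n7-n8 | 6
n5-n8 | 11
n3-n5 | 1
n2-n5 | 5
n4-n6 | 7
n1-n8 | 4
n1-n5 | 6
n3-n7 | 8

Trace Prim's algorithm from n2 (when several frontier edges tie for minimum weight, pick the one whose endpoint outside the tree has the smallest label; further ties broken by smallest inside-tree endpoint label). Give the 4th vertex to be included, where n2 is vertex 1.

Prim's algorithm from n2:
Step 1: cheapest edge leaving the tree is n2-n5 (5); add n5.
Step 2: cheapest edge leaving the tree is n3-n5 (1); add n3.
Step 3: cheapest edge leaving the tree is n1-n5 (6); add n1.
Step 4: cheapest edge leaving the tree is n1-n8 (4); add n8.
Step 5: cheapest edge leaving the tree is n7-n8 (6); add n7.
Step 6: cheapest edge leaving the tree is n6-n8 (16); add n6.
Step 7: cheapest edge leaving the tree is n4-n6 (7); add n4.
Vertex order: n2, n5, n3, n1, n8, n7, n6, n4. The 4th vertex is n1.

n1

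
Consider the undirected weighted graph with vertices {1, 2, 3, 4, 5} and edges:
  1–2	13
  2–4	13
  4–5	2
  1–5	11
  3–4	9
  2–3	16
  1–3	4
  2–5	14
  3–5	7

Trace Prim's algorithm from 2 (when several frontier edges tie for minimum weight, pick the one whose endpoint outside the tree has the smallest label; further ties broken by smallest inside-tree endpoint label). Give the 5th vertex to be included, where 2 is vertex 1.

4

Prim, starting at 2.
Step 1: cheapest edge leaving the tree is 1–2 (13); add 1.
Step 2: cheapest edge leaving the tree is 1–3 (4); add 3.
Step 3: cheapest edge leaving the tree is 3–5 (7); add 5.
Step 4: cheapest edge leaving the tree is 4–5 (2); add 4.
Vertex order: 2, 1, 3, 5, 4. The 5th vertex is 4.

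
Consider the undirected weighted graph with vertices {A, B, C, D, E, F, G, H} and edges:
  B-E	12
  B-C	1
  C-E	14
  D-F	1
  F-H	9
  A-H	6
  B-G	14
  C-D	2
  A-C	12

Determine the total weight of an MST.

Prim, starting at C.
Step 1: cheapest edge leaving the tree is B-C (1); add B.
Step 2: cheapest edge leaving the tree is C-D (2); add D.
Step 3: cheapest edge leaving the tree is D-F (1); add F.
Step 4: cheapest edge leaving the tree is F-H (9); add H.
Step 5: cheapest edge leaving the tree is A-H (6); add A.
Step 6: cheapest edge leaving the tree is B-E (12); add E.
Step 7: cheapest edge leaving the tree is B-G (14); add G.
MST edges: B-C, C-D, D-F, F-H, A-H, B-E, B-G; total weight 1+2+1+9+6+12+14 = 45.

45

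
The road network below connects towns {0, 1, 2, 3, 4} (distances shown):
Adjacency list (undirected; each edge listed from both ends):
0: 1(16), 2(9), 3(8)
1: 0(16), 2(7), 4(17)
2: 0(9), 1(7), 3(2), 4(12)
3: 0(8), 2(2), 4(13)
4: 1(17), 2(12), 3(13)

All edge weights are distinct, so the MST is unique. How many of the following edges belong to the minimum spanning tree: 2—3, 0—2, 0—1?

Kruskal: consider edges lightest-first.
2—3 (2): add — endpoints in different components.
1—2 (7): add — endpoints in different components.
0—3 (8): add — endpoints in different components.
0—2 (9): skip — 0 and 2 already connected.
2—4 (12): add — endpoints in different components.
MST edge set: {2—3, 1—2, 0—3, 2—4}.
Of the listed edges, {2—3} are in the MST → 1.

1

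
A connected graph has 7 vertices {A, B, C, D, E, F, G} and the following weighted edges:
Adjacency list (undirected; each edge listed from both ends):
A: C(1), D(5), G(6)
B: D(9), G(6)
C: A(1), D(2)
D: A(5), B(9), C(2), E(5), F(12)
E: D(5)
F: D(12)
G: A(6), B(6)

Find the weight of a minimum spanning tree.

Sort edges by weight, then run Kruskal:
A–C (1): add — endpoints in different components.
C–D (2): add — endpoints in different components.
A–D (5): skip — A and D already connected.
D–E (5): add — endpoints in different components.
A–G (6): add — endpoints in different components.
B–G (6): add — endpoints in different components.
B–D (9): skip — B and D already connected.
D–F (12): add — endpoints in different components.
MST edges: A–C, C–D, D–E, A–G, B–G, D–F; total weight 1+2+5+6+6+12 = 32.

32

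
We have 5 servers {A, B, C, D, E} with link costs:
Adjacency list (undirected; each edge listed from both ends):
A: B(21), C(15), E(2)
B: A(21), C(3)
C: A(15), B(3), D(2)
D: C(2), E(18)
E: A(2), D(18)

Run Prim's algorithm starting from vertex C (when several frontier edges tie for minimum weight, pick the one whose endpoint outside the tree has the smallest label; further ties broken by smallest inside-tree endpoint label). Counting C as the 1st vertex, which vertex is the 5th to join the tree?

E

Prim, starting at C.
Step 1: frontier [C–D 2, B–C 3, A–C 15] → take C–D (2); add D.
Step 2: frontier [B–C 3, A–C 15, D–E 18] → take B–C (3); add B.
Step 3: frontier [A–B 21, A–C 15, D–E 18] → take A–C (15); add A.
Step 4: frontier [A–E 2, D–E 18] → take A–E (2); add E.
Vertex order: C, D, B, A, E. The 5th vertex is E.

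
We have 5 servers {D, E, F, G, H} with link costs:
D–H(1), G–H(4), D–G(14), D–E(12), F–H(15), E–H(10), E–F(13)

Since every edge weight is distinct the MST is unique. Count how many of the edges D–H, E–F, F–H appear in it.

2

Kruskal's algorithm — process edges by increasing weight (ties by edge label):
D–H (1): add. Components now {D,H} {E} {F} {G}
G–H (4): add. Components now {D,G,H} {E} {F}
E–H (10): add. Components now {D,E,G,H} {F}
D–E (12): skip — D and E already connected.
E–F (13): add. Components now {D,E,F,G,H}
MST edge set: {D–H, G–H, E–H, E–F}.
Of the listed edges, {D–H, E–F} are in the MST → 2.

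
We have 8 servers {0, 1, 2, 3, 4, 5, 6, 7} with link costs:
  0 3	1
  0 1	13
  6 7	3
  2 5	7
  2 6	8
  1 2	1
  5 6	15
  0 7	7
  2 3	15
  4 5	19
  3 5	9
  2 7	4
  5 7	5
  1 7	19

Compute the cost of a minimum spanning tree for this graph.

40

Kruskal: consider edges lightest-first.
0 3 (1): add — endpoints in different components.
1 2 (1): add — endpoints in different components.
6 7 (3): add — endpoints in different components.
2 7 (4): add — endpoints in different components.
5 7 (5): add — endpoints in different components.
0 7 (7): add — endpoints in different components.
2 5 (7): skip — 2 and 5 already connected.
2 6 (8): skip — 2 and 6 already connected.
3 5 (9): skip — 3 and 5 already connected.
0 1 (13): skip — 0 and 1 already connected.
2 3 (15): skip — 2 and 3 already connected.
5 6 (15): skip — 5 and 6 already connected.
1 7 (19): skip — 1 and 7 already connected.
4 5 (19): add — endpoints in different components.
MST edges: 0 3, 1 2, 6 7, 2 7, 5 7, 0 7, 4 5; total weight 1+1+3+4+5+7+19 = 40.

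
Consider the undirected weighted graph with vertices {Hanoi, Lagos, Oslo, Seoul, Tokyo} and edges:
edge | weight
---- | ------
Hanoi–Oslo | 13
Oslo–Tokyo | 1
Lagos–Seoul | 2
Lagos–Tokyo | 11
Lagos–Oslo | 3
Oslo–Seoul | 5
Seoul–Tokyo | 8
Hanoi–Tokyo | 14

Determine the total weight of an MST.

19

Kruskal's algorithm — process edges by increasing weight (ties by edge label):
Oslo–Tokyo (1): add — endpoints in different components.
Lagos–Seoul (2): add — endpoints in different components.
Lagos–Oslo (3): add — endpoints in different components.
Oslo–Seoul (5): skip — Oslo and Seoul already connected.
Seoul–Tokyo (8): skip — Tokyo and Seoul already connected.
Lagos–Tokyo (11): skip — Tokyo and Lagos already connected.
Hanoi–Oslo (13): add — endpoints in different components.
MST edges: Oslo–Tokyo, Lagos–Seoul, Lagos–Oslo, Hanoi–Oslo; total weight 1+2+3+13 = 19.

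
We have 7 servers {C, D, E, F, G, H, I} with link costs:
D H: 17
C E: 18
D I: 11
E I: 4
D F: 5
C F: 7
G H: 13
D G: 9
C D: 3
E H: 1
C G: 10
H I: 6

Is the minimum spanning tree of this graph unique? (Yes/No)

Kruskal's algorithm — process edges by increasing weight (ties by edge label):
E H (1): add. Components now {C} {D} {E,H} {F} {G} {I}
C D (3): add. Components now {C,D} {E,H} {F} {G} {I}
E I (4): add. Components now {C,D} {E,H,I} {F} {G}
D F (5): add. Components now {C,D,F} {E,H,I} {G}
H I (6): skip — H and I already connected.
C F (7): skip — C and F already connected.
D G (9): add. Components now {C,D,F,G} {E,H,I}
C G (10): skip — C and G already connected.
D I (11): add. Components now {C,D,E,F,G,H,I}
Every non-tree edge has weight strictly greater than the heaviest edge on the tree path between its endpoints, so the MST is unique.

Yes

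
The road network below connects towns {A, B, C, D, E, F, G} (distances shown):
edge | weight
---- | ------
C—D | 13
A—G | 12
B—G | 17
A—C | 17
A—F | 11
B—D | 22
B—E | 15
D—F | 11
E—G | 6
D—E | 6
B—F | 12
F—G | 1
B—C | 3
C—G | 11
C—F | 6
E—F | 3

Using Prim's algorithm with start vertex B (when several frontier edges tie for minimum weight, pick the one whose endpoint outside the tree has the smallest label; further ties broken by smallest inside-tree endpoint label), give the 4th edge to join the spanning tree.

Grow the tree from B using Prim:
Step 1: cheapest edge leaving the tree is B—C (3); add C.
Step 2: cheapest edge leaving the tree is C—F (6); add F.
Step 3: cheapest edge leaving the tree is F—G (1); add G.
Step 4: cheapest edge leaving the tree is E—F (3); add E.
Step 5: cheapest edge leaving the tree is D—E (6); add D.
Step 6: cheapest edge leaving the tree is A—F (11); add A.
The 4th edge added is E—F.

E-F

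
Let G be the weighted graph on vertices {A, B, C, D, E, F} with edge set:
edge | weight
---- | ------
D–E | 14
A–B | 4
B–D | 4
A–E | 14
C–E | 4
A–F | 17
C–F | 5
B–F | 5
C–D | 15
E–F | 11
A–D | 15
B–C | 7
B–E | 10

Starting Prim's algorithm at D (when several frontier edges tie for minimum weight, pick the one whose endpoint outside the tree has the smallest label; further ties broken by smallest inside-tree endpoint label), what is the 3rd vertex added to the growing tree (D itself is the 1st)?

Grow the tree from D using Prim:
Step 1: cheapest edge leaving the tree is B–D (4); add B.
Step 2: cheapest edge leaving the tree is A–B (4); add A.
Step 3: cheapest edge leaving the tree is B–F (5); add F.
Step 4: cheapest edge leaving the tree is C–F (5); add C.
Step 5: cheapest edge leaving the tree is C–E (4); add E.
Vertex order: D, B, A, F, C, E. The 3rd vertex is A.

A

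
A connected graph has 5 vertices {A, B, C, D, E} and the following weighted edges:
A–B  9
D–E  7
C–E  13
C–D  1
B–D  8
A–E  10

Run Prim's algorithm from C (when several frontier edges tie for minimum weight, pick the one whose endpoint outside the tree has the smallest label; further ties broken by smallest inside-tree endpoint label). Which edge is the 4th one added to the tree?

A-B

Prim's algorithm from C:
Step 1: frontier [C–D 1, C–E 13] → take C–D (1); add D.
Step 2: frontier [C–E 13, D–E 7, B–D 8] → take D–E (7); add E.
Step 3: frontier [B–D 8, A–E 10] → take B–D (8); add B.
Step 4: frontier [A–B 9, A–E 10] → take A–B (9); add A.
The 4th edge added is A–B.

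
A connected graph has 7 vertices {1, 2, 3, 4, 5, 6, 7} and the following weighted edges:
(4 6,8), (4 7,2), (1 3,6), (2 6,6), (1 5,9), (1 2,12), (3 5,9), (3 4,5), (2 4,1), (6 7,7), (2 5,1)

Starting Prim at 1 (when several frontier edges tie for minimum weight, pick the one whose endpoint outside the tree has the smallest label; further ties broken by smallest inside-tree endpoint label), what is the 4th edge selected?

2-5

Prim, starting at 1.
Step 1: frontier [1 3 6, 1 5 9, 1 2 12] → take 1 3 (6); add 3.
Step 2: frontier [1 5 9, 1 2 12, 3 4 5, 3 5 9] → take 3 4 (5); add 4.
Step 3: frontier [1 5 9, 1 2 12, 3 5 9, 2 4 1, 4 7 2, 4 6 8] → take 2 4 (1); add 2.
Step 4: frontier [1 5 9, 2 5 1, 2 6 6, 3 5 9, 4 7 2, 4 6 8] → take 2 5 (1); add 5.
Step 5: frontier [2 6 6, 4 7 2, 4 6 8] → take 4 7 (2); add 7.
Step 6: frontier [2 6 6, 4 6 8, 6 7 7] → take 2 6 (6); add 6.
The 4th edge added is 2 5.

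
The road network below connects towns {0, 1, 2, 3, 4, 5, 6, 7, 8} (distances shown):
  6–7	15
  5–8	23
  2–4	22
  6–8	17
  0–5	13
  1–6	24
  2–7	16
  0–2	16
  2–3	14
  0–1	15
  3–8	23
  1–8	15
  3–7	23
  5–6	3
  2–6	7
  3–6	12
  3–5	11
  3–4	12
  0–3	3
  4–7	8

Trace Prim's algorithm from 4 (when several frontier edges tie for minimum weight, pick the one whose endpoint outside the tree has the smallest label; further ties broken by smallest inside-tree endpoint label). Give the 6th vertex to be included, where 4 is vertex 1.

6

Prim, starting at 4.
Step 1: cheapest edge leaving the tree is 4–7 (8); add 7.
Step 2: cheapest edge leaving the tree is 3–4 (12); add 3.
Step 3: cheapest edge leaving the tree is 0–3 (3); add 0.
Step 4: cheapest edge leaving the tree is 3–5 (11); add 5.
Step 5: cheapest edge leaving the tree is 5–6 (3); add 6.
Step 6: cheapest edge leaving the tree is 2–6 (7); add 2.
Step 7: cheapest edge leaving the tree is 0–1 (15); add 1.
Step 8: cheapest edge leaving the tree is 1–8 (15); add 8.
Vertex order: 4, 7, 3, 0, 5, 6, 2, 1, 8. The 6th vertex is 6.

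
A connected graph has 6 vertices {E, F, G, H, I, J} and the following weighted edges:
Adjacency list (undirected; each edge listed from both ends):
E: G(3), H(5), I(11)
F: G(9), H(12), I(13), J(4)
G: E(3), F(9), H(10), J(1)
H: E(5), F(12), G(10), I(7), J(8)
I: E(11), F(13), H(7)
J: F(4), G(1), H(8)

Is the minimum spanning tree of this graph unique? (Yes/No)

Yes

Kruskal's algorithm — process edges by increasing weight (ties by edge label):
G—J (1): add. Components now {E} {F} {G,J} {H} {I}
E—G (3): add. Components now {E,G,J} {F} {H} {I}
F—J (4): add. Components now {E,F,G,J} {H} {I}
E—H (5): add. Components now {E,F,G,H,J} {I}
H—I (7): add. Components now {E,F,G,H,I,J}
Every non-tree edge has weight strictly greater than the heaviest edge on the tree path between its endpoints, so the MST is unique.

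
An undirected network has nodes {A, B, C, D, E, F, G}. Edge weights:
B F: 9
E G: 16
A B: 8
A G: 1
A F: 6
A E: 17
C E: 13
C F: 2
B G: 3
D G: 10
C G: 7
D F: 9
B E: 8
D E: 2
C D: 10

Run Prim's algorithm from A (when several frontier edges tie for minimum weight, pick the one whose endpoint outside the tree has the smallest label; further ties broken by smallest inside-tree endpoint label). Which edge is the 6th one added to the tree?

Grow the tree from A using Prim:
Step 1: cheapest edge leaving the tree is A G (1); add G.
Step 2: cheapest edge leaving the tree is B G (3); add B.
Step 3: cheapest edge leaving the tree is A F (6); add F.
Step 4: cheapest edge leaving the tree is C F (2); add C.
Step 5: cheapest edge leaving the tree is B E (8); add E.
Step 6: cheapest edge leaving the tree is D E (2); add D.
The 6th edge added is D E.

D-E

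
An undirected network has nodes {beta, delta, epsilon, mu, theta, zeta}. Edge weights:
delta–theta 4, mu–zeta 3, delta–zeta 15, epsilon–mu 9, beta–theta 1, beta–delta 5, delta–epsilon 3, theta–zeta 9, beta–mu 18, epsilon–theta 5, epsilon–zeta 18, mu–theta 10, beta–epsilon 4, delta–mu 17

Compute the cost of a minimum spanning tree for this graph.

Grow the tree from theta using Prim:
Step 1: frontier [beta–theta 1, delta–theta 4, epsilon–theta 5, theta–zeta 9, mu–theta 10] → take beta–theta (1); add beta.
Step 2: frontier [beta–epsilon 4, beta–delta 5, beta–mu 18, delta–theta 4, epsilon–theta 5, theta–zeta 9, mu–theta 10] → take delta–theta (4); add delta.
Step 3: frontier [beta–epsilon 4, beta–mu 18, delta–epsilon 3, delta–zeta 15, delta–mu 17, epsilon–theta 5, theta–zeta 9, mu–theta 10] → take delta–epsilon (3); add epsilon.
Step 4: frontier [beta–mu 18, delta–zeta 15, delta–mu 17, epsilon–mu 9, epsilon–zeta 18, theta–zeta 9, mu–theta 10] → take epsilon–mu (9); add mu.
Step 5: frontier [delta–zeta 15, epsilon–zeta 18, mu–zeta 3, theta–zeta 9] → take mu–zeta (3); add zeta.
MST edges: beta–theta, delta–theta, delta–epsilon, epsilon–mu, mu–zeta; total weight 1+4+3+9+3 = 20.

20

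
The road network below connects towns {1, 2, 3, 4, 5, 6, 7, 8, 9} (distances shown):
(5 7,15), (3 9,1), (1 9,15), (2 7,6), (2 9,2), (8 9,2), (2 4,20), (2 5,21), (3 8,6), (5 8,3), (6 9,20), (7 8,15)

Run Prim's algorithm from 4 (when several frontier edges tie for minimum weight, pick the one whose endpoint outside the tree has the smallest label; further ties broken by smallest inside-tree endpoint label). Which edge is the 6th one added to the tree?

Prim, starting at 4.
Step 1: cheapest edge leaving the tree is 2 4 (20); add 2.
Step 2: cheapest edge leaving the tree is 2 9 (2); add 9.
Step 3: cheapest edge leaving the tree is 3 9 (1); add 3.
Step 4: cheapest edge leaving the tree is 8 9 (2); add 8.
Step 5: cheapest edge leaving the tree is 5 8 (3); add 5.
Step 6: cheapest edge leaving the tree is 2 7 (6); add 7.
Step 7: cheapest edge leaving the tree is 1 9 (15); add 1.
Step 8: cheapest edge leaving the tree is 6 9 (20); add 6.
The 6th edge added is 2 7.

2-7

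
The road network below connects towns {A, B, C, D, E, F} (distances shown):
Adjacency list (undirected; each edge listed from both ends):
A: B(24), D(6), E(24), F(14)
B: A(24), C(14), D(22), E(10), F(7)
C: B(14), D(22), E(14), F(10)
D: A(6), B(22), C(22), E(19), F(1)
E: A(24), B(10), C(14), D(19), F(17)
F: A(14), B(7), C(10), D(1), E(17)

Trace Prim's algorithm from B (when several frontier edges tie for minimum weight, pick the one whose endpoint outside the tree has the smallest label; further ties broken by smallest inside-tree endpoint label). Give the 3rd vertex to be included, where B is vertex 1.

D

Grow the tree from B using Prim:
Step 1: cheapest edge leaving the tree is B—F (7); add F.
Step 2: cheapest edge leaving the tree is D—F (1); add D.
Step 3: cheapest edge leaving the tree is A—D (6); add A.
Step 4: cheapest edge leaving the tree is C—F (10); add C.
Step 5: cheapest edge leaving the tree is B—E (10); add E.
Vertex order: B, F, D, A, C, E. The 3rd vertex is D.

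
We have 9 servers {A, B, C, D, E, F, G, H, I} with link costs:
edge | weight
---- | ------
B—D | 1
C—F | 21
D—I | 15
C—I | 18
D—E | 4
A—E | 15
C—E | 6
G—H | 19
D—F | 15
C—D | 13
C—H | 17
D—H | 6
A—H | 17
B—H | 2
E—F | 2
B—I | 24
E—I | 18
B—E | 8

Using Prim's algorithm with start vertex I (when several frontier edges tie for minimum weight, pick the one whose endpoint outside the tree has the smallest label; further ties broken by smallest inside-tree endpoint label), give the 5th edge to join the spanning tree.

Prim's algorithm from I:
Step 1: cheapest edge leaving the tree is D—I (15); add D.
Step 2: cheapest edge leaving the tree is B—D (1); add B.
Step 3: cheapest edge leaving the tree is B—H (2); add H.
Step 4: cheapest edge leaving the tree is D—E (4); add E.
Step 5: cheapest edge leaving the tree is E—F (2); add F.
Step 6: cheapest edge leaving the tree is C—E (6); add C.
Step 7: cheapest edge leaving the tree is A—E (15); add A.
Step 8: cheapest edge leaving the tree is G—H (19); add G.
The 5th edge added is E—F.

E-F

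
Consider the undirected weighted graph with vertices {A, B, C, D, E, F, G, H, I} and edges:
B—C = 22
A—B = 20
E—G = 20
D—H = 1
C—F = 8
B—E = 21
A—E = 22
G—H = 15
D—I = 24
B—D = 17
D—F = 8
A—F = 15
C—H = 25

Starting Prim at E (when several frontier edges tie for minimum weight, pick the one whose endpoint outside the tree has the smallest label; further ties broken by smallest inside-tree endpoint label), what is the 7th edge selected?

B-D

Prim's algorithm from E:
Step 1: frontier [E—G 20, B—E 21, A—E 22] → take E—G (20); add G.
Step 2: frontier [B—E 21, A—E 22, G—H 15] → take G—H (15); add H.
Step 3: frontier [B—E 21, A—E 22, D—H 1, C—H 25] → take D—H (1); add D.
Step 4: frontier [D—F 8, B—D 17, D—I 24, B—E 21, A—E 22, C—H 25] → take D—F (8); add F.
Step 5: frontier [B—D 17, D—I 24, B—E 21, A—E 22, C—F 8, A—F 15, C—H 25] → take C—F (8); add C.
Step 6: frontier [B—C 22, B—D 17, D—I 24, B—E 21, A—E 22, A—F 15] → take A—F (15); add A.
Step 7: frontier [A—B 20, B—C 22, B—D 17, D—I 24, B—E 21] → take B—D (17); add B.
Step 8: frontier [D—I 24] → take D—I (24); add I.
The 7th edge added is B—D.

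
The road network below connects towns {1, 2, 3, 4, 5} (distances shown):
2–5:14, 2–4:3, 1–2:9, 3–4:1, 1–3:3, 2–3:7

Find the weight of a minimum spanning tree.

Grow the tree from 1 using Prim:
Step 1: frontier [1–3 3, 1–2 9] → take 1–3 (3); add 3.
Step 2: frontier [1–2 9, 3–4 1, 2–3 7] → take 3–4 (1); add 4.
Step 3: frontier [1–2 9, 2–3 7, 2–4 3] → take 2–4 (3); add 2.
Step 4: frontier [2–5 14] → take 2–5 (14); add 5.
MST edges: 1–3, 3–4, 2–4, 2–5; total weight 3+1+3+14 = 21.

21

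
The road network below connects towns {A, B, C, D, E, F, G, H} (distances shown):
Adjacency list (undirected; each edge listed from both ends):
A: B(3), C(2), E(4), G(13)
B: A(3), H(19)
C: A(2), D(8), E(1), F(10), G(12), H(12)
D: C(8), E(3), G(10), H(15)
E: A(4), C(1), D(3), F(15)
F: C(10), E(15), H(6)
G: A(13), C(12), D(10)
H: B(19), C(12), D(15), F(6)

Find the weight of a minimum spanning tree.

Grow the tree from B using Prim:
Step 1: cheapest edge leaving the tree is A-B (3); add A.
Step 2: cheapest edge leaving the tree is A-C (2); add C.
Step 3: cheapest edge leaving the tree is C-E (1); add E.
Step 4: cheapest edge leaving the tree is D-E (3); add D.
Step 5: cheapest edge leaving the tree is C-F (10); add F.
Step 6: cheapest edge leaving the tree is F-H (6); add H.
Step 7: cheapest edge leaving the tree is D-G (10); add G.
MST edges: A-B, A-C, C-E, D-E, C-F, F-H, D-G; total weight 3+2+1+3+10+6+10 = 35.

35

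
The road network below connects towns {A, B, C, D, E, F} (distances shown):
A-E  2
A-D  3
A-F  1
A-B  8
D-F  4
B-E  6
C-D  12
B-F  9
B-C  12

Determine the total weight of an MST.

Grow the tree from F using Prim:
Step 1: cheapest edge leaving the tree is A-F (1); add A.
Step 2: cheapest edge leaving the tree is A-E (2); add E.
Step 3: cheapest edge leaving the tree is A-D (3); add D.
Step 4: cheapest edge leaving the tree is B-E (6); add B.
Step 5: cheapest edge leaving the tree is B-C (12); add C.
MST edges: A-F, A-E, A-D, B-E, B-C; total weight 1+2+3+6+12 = 24.

24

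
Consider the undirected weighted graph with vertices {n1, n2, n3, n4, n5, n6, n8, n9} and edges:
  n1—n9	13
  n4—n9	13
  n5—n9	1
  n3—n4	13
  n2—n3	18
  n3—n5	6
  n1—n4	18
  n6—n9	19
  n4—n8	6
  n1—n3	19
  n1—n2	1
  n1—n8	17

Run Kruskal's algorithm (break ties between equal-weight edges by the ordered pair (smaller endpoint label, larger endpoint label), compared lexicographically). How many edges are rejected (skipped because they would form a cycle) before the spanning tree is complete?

5

Kruskal's algorithm — process edges by increasing weight (ties by edge label):
n1—n2 (1): add — endpoints in different components.
n5—n9 (1): add — endpoints in different components.
n3—n5 (6): add — endpoints in different components.
n4—n8 (6): add — endpoints in different components.
n1—n9 (13): add — endpoints in different components.
n3—n4 (13): add — endpoints in different components.
n4—n9 (13): skip — n4 and n9 already connected.
n1—n8 (17): skip — n1 and n8 already connected.
n1—n4 (18): skip — n4 and n1 already connected.
n2—n3 (18): skip — n3 and n2 already connected.
n1—n3 (19): skip — n3 and n1 already connected.
n6—n9 (19): add — endpoints in different components.
Edges rejected before the tree was complete: 5.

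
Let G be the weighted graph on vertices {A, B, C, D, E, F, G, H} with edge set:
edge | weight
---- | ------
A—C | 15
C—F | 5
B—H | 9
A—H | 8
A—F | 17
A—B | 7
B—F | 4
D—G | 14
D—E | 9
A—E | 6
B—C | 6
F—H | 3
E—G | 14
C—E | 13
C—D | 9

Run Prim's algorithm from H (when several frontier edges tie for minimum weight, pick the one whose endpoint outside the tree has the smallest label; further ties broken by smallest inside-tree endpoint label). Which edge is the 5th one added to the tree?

A-E

Prim's algorithm from H:
Step 1: cheapest edge leaving the tree is F—H (3); add F.
Step 2: cheapest edge leaving the tree is B—F (4); add B.
Step 3: cheapest edge leaving the tree is C—F (5); add C.
Step 4: cheapest edge leaving the tree is A—B (7); add A.
Step 5: cheapest edge leaving the tree is A—E (6); add E.
Step 6: cheapest edge leaving the tree is C—D (9); add D.
Step 7: cheapest edge leaving the tree is D—G (14); add G.
The 5th edge added is A—E.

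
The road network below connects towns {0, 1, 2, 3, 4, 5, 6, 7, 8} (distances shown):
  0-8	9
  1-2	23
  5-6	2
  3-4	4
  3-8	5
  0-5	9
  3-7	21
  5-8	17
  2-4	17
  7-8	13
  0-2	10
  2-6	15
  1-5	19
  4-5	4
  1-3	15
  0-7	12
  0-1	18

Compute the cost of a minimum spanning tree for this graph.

Kruskal: consider edges lightest-first.
5-6 (2): add — endpoints in different components.
3-4 (4): add — endpoints in different components.
4-5 (4): add — endpoints in different components.
3-8 (5): add — endpoints in different components.
0-5 (9): add — endpoints in different components.
0-8 (9): skip — 0 and 8 already connected.
0-2 (10): add — endpoints in different components.
0-7 (12): add — endpoints in different components.
7-8 (13): skip — 7 and 8 already connected.
1-3 (15): add — endpoints in different components.
MST edges: 5-6, 3-4, 4-5, 3-8, 0-5, 0-2, 0-7, 1-3; total weight 2+4+4+5+9+10+12+15 = 61.

61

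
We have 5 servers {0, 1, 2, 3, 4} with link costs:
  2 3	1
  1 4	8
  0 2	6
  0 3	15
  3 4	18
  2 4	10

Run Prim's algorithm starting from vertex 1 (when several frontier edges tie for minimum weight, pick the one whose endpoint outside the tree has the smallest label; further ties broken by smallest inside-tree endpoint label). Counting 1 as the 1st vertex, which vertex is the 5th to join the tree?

Prim, starting at 1.
Step 1: cheapest edge leaving the tree is 1 4 (8); add 4.
Step 2: cheapest edge leaving the tree is 2 4 (10); add 2.
Step 3: cheapest edge leaving the tree is 2 3 (1); add 3.
Step 4: cheapest edge leaving the tree is 0 2 (6); add 0.
Vertex order: 1, 4, 2, 3, 0. The 5th vertex is 0.

0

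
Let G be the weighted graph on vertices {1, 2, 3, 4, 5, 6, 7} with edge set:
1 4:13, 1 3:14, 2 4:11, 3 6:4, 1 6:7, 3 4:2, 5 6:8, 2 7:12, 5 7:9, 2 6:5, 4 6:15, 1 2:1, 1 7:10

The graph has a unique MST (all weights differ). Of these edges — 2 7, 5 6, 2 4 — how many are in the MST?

Sort edges by weight, then run Kruskal:
1 2 (1): add. Components now {1,2} {3} {4} {5} {6} {7}
3 4 (2): add. Components now {1,2} {3,4} {5} {6} {7}
3 6 (4): add. Components now {1,2} {3,4,6} {5} {7}
2 6 (5): add. Components now {1,2,3,4,6} {5} {7}
1 6 (7): skip — 1 and 6 already connected.
5 6 (8): add. Components now {1,2,3,4,5,6} {7}
5 7 (9): add. Components now {1,2,3,4,5,6,7}
MST edge set: {1 2, 3 4, 3 6, 2 6, 5 6, 5 7}.
Of the listed edges, {5 6} are in the MST → 1.

1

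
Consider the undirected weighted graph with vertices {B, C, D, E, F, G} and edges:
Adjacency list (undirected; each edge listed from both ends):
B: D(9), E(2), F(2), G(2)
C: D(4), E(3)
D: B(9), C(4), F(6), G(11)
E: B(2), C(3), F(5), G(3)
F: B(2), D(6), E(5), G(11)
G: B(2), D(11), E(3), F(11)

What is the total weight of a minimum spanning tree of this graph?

13

Kruskal: consider edges lightest-first.
B–E (2): add — endpoints in different components.
B–F (2): add — endpoints in different components.
B–G (2): add — endpoints in different components.
C–E (3): add — endpoints in different components.
E–G (3): skip — E and G already connected.
C–D (4): add — endpoints in different components.
MST edges: B–E, B–F, B–G, C–E, C–D; total weight 2+2+2+3+4 = 13.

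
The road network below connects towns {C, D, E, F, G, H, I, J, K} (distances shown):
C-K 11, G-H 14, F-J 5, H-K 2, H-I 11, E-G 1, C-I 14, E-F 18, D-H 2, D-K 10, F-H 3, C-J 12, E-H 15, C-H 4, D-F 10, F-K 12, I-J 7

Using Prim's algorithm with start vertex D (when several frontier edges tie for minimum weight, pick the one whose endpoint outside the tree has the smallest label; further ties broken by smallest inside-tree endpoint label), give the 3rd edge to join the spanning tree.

F-H

Prim, starting at D.
Step 1: cheapest edge leaving the tree is D-H (2); add H.
Step 2: cheapest edge leaving the tree is H-K (2); add K.
Step 3: cheapest edge leaving the tree is F-H (3); add F.
Step 4: cheapest edge leaving the tree is C-H (4); add C.
Step 5: cheapest edge leaving the tree is F-J (5); add J.
Step 6: cheapest edge leaving the tree is I-J (7); add I.
Step 7: cheapest edge leaving the tree is G-H (14); add G.
Step 8: cheapest edge leaving the tree is E-G (1); add E.
The 3rd edge added is F-H.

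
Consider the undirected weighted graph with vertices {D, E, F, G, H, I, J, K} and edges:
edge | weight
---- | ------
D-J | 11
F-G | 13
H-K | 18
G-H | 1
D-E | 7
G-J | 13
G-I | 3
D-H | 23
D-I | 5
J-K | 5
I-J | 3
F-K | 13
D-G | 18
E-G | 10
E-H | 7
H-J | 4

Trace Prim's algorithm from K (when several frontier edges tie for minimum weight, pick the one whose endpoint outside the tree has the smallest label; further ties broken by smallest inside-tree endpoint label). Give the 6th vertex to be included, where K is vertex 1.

D

Grow the tree from K using Prim:
Step 1: cheapest edge leaving the tree is J-K (5); add J.
Step 2: cheapest edge leaving the tree is I-J (3); add I.
Step 3: cheapest edge leaving the tree is G-I (3); add G.
Step 4: cheapest edge leaving the tree is G-H (1); add H.
Step 5: cheapest edge leaving the tree is D-I (5); add D.
Step 6: cheapest edge leaving the tree is D-E (7); add E.
Step 7: cheapest edge leaving the tree is F-G (13); add F.
Vertex order: K, J, I, G, H, D, E, F. The 6th vertex is D.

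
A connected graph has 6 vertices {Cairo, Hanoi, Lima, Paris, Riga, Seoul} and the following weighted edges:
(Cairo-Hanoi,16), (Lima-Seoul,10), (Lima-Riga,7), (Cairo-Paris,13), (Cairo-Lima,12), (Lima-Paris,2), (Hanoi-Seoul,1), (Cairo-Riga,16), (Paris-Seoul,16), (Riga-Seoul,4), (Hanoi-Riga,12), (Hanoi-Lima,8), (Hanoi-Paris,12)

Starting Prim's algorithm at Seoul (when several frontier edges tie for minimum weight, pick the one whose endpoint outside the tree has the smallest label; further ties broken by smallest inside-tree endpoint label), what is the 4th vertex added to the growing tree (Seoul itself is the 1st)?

Lima

Grow the tree from Seoul using Prim:
Step 1: cheapest edge leaving the tree is Hanoi-Seoul (1); add Hanoi.
Step 2: cheapest edge leaving the tree is Riga-Seoul (4); add Riga.
Step 3: cheapest edge leaving the tree is Lima-Riga (7); add Lima.
Step 4: cheapest edge leaving the tree is Lima-Paris (2); add Paris.
Step 5: cheapest edge leaving the tree is Cairo-Lima (12); add Cairo.
Vertex order: Seoul, Hanoi, Riga, Lima, Paris, Cairo. The 4th vertex is Lima.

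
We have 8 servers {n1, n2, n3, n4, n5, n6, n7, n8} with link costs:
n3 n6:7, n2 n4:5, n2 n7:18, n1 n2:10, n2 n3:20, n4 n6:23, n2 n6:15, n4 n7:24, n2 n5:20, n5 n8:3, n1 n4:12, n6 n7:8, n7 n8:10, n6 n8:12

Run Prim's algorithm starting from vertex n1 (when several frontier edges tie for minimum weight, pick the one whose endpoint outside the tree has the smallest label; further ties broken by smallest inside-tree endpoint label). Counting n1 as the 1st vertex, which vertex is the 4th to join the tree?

Prim, starting at n1.
Step 1: cheapest edge leaving the tree is n1 n2 (10); add n2.
Step 2: cheapest edge leaving the tree is n2 n4 (5); add n4.
Step 3: cheapest edge leaving the tree is n2 n6 (15); add n6.
Step 4: cheapest edge leaving the tree is n3 n6 (7); add n3.
Step 5: cheapest edge leaving the tree is n6 n7 (8); add n7.
Step 6: cheapest edge leaving the tree is n7 n8 (10); add n8.
Step 7: cheapest edge leaving the tree is n5 n8 (3); add n5.
Vertex order: n1, n2, n4, n6, n3, n7, n8, n5. The 4th vertex is n6.

n6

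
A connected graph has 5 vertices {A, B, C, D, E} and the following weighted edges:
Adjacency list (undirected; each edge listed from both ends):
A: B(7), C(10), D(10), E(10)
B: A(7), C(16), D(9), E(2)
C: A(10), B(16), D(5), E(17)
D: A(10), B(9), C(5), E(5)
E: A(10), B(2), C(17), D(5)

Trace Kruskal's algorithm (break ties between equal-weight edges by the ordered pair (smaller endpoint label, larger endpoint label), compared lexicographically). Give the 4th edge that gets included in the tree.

A-B

Sort edges by weight, then run Kruskal:
B-E (2): add. Components now {A} {B,E} {C} {D}
C-D (5): add. Components now {A} {B,E} {C,D}
D-E (5): add. Components now {A} {B,C,D,E}
A-B (7): add. Components now {A,B,C,D,E}
The 4th edge added is A-B.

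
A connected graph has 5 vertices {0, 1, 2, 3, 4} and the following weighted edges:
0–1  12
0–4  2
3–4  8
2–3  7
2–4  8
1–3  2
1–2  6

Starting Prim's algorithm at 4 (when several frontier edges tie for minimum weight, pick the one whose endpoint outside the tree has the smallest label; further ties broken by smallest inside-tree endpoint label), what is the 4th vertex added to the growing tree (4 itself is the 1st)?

1

Prim's algorithm from 4:
Step 1: cheapest edge leaving the tree is 0–4 (2); add 0.
Step 2: cheapest edge leaving the tree is 2–4 (8); add 2.
Step 3: cheapest edge leaving the tree is 1–2 (6); add 1.
Step 4: cheapest edge leaving the tree is 1–3 (2); add 3.
Vertex order: 4, 0, 2, 1, 3. The 4th vertex is 1.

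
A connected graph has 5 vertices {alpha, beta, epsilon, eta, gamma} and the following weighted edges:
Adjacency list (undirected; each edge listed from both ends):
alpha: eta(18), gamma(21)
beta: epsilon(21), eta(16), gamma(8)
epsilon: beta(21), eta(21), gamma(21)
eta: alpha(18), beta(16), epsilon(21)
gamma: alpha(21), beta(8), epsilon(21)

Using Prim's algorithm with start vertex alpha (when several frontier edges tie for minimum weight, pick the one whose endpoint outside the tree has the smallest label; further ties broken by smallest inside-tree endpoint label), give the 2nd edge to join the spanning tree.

beta-eta

Prim, starting at alpha.
Step 1: frontier [alpha—eta 18, alpha—gamma 21] → take alpha—eta (18); add eta.
Step 2: frontier [alpha—gamma 21, beta—eta 16, epsilon—eta 21] → take beta—eta (16); add beta.
Step 3: frontier [alpha—gamma 21, beta—gamma 8, beta—epsilon 21, epsilon—eta 21] → take beta—gamma (8); add gamma.
Step 4: frontier [beta—epsilon 21, epsilon—eta 21, epsilon—gamma 21] → take beta—epsilon (21); add epsilon.
The 2nd edge added is beta—eta.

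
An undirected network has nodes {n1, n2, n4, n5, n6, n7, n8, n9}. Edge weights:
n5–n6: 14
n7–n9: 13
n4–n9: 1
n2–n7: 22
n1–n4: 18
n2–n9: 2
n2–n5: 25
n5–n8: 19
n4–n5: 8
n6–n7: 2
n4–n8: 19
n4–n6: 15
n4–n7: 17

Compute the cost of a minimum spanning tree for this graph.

Sort edges by weight, then run Kruskal:
n4–n9 (1): add — endpoints in different components.
n2–n9 (2): add — endpoints in different components.
n6–n7 (2): add — endpoints in different components.
n4–n5 (8): add — endpoints in different components.
n7–n9 (13): add — endpoints in different components.
n5–n6 (14): skip — n5 and n6 already connected.
n4–n6 (15): skip — n6 and n4 already connected.
n4–n7 (17): skip — n7 and n4 already connected.
n1–n4 (18): add — endpoints in different components.
n4–n8 (19): add — endpoints in different components.
MST edges: n4–n9, n2–n9, n6–n7, n4–n5, n7–n9, n1–n4, n4–n8; total weight 1+2+2+8+13+18+19 = 63.

63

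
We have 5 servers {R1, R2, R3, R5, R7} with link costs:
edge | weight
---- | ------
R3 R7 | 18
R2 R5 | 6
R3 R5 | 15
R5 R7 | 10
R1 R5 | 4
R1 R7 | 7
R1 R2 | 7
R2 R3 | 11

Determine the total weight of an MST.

Prim's algorithm from R3:
Step 1: frontier [R2 R3 11, R3 R5 15, R3 R7 18] → take R2 R3 (11); add R2.
Step 2: frontier [R2 R5 6, R1 R2 7, R3 R5 15, R3 R7 18] → take R2 R5 (6); add R5.
Step 3: frontier [R1 R2 7, R3 R7 18, R1 R5 4, R5 R7 10] → take R1 R5 (4); add R1.
Step 4: frontier [R1 R7 7, R3 R7 18, R5 R7 10] → take R1 R7 (7); add R7.
MST edges: R2 R3, R2 R5, R1 R5, R1 R7; total weight 11+6+4+7 = 28.

28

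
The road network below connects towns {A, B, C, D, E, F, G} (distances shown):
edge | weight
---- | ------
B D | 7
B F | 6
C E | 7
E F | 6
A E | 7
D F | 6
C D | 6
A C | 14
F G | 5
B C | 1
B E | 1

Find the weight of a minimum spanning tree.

26

Prim's algorithm from C:
Step 1: cheapest edge leaving the tree is B C (1); add B.
Step 2: cheapest edge leaving the tree is B E (1); add E.
Step 3: cheapest edge leaving the tree is C D (6); add D.
Step 4: cheapest edge leaving the tree is B F (6); add F.
Step 5: cheapest edge leaving the tree is F G (5); add G.
Step 6: cheapest edge leaving the tree is A E (7); add A.
MST edges: B C, B E, C D, B F, F G, A E; total weight 1+1+6+6+5+7 = 26.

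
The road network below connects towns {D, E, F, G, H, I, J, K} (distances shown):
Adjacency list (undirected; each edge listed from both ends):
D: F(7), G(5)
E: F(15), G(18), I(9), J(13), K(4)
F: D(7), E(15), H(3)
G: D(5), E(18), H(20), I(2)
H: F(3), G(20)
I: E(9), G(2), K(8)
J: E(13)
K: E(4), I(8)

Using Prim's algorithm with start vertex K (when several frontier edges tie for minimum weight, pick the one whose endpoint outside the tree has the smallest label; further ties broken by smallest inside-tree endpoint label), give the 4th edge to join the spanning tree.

Prim's algorithm from K:
Step 1: cheapest edge leaving the tree is E K (4); add E.
Step 2: cheapest edge leaving the tree is I K (8); add I.
Step 3: cheapest edge leaving the tree is G I (2); add G.
Step 4: cheapest edge leaving the tree is D G (5); add D.
Step 5: cheapest edge leaving the tree is D F (7); add F.
Step 6: cheapest edge leaving the tree is F H (3); add H.
Step 7: cheapest edge leaving the tree is E J (13); add J.
The 4th edge added is D G.

D-G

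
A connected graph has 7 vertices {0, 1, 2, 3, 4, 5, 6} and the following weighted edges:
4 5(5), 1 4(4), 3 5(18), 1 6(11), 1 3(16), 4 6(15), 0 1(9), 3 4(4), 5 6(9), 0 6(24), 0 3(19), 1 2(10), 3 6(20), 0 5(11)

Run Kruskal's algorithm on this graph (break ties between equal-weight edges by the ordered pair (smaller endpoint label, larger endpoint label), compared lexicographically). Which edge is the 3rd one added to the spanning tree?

4-5

Sort edges by weight, then run Kruskal:
1 4 (4): add — endpoints in different components.
3 4 (4): add — endpoints in different components.
4 5 (5): add — endpoints in different components.
0 1 (9): add — endpoints in different components.
5 6 (9): add — endpoints in different components.
1 2 (10): add — endpoints in different components.
The 3rd edge added is 4 5.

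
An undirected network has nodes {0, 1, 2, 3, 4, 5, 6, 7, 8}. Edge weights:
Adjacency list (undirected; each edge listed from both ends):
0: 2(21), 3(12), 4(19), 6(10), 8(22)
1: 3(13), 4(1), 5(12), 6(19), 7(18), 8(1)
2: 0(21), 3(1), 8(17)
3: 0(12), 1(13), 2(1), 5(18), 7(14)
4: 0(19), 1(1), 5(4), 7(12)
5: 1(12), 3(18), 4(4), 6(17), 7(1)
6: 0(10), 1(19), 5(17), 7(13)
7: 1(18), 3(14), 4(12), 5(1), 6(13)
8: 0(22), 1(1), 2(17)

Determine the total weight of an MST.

43

Kruskal: consider edges lightest-first.
1 4 (1): add — endpoints in different components.
1 8 (1): add — endpoints in different components.
2 3 (1): add — endpoints in different components.
5 7 (1): add — endpoints in different components.
4 5 (4): add — endpoints in different components.
0 6 (10): add — endpoints in different components.
0 3 (12): add — endpoints in different components.
1 5 (12): skip — 1 and 5 already connected.
4 7 (12): skip — 4 and 7 already connected.
1 3 (13): add — endpoints in different components.
MST edges: 1 4, 1 8, 2 3, 5 7, 4 5, 0 6, 0 3, 1 3; total weight 1+1+1+1+4+10+12+13 = 43.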